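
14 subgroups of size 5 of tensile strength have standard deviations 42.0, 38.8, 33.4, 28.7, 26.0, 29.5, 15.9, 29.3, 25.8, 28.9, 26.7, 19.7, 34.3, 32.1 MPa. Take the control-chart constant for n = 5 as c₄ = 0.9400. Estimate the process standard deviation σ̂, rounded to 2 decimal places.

31.24

s̄ = (42.0 + 38.8 + 33.4 + 28.7 + 26.0 + 29.5 + 15.9 + 29.3 + 25.8 + 28.9 + 26.7 + 19.7 + 34.3 + 32.1) / 14 = 29.3643
σ̂ = s̄ / c₄ = 29.3643 / 0.9400 = 31.2386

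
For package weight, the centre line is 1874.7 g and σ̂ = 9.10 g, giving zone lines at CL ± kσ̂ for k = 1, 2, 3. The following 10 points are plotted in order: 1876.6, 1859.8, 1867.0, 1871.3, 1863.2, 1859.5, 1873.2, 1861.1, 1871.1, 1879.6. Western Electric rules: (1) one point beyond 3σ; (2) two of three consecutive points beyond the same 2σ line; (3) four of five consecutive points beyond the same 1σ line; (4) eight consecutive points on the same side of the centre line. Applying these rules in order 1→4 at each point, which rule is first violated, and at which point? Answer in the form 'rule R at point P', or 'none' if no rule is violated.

Zone of each point (C = within 1σ̂, B = 1σ̂–2σ̂, A = 2σ̂–3σ̂, * = beyond 3σ̂; sign = side of CL): 1:+C, 2:-B, 3:-C, 4:-C, 5:-B, 6:-B, 7:-C, 8:-B, 9:-C, 10:+C
Rule 4 (eight consecutive points on the same side of the centre line) is satisfied at point 9.

rule 4 at point 9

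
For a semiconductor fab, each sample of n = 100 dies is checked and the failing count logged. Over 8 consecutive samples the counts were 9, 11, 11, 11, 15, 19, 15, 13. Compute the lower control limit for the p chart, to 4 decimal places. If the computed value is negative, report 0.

0.0291

p̄ = Σdᵢ / (k·n) = 104 / (8 × 100) = 0.13000
LCL = p̄ − 3·√(p̄(1−p̄)/n) = 0.13000 − 3 × 0.03363 = 0.02911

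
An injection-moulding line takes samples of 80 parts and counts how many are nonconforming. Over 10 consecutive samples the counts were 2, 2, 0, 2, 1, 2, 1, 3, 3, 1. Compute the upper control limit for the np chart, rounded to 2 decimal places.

5.57

p̄ = Σdᵢ / (k·n) = 17 / (10 × 80) = 0.02125
UCL = np̄ + 3·√(np̄(1−p̄)) = 1.7000 + 3 × √(1.7000×0.97875) = 1.7000 + 3 × 1.2899 = 5.5697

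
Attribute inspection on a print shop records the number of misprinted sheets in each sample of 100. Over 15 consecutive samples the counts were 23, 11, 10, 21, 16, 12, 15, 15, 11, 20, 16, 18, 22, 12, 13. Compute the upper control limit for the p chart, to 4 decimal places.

0.2657

p̄ = Σdᵢ / (k·n) = 235 / (15 × 100) = 0.15667
UCL = p̄ + 3·√(p̄(1−p̄)/n) = 0.15667 + 3 × √(0.15667×0.84333/100) = 0.15667 + 3 × 0.03635 = 0.26571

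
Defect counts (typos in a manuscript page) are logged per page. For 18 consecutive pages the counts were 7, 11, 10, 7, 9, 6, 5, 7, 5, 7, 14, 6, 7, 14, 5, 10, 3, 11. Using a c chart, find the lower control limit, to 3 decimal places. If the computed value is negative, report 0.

0.000

c̄ = (7 + 11 + 10 + 7 + 9 + 6 + 5 + 7 + 5 + 7 + 14 + 6 + 7 + 14 + 5 + 10 + 3 + 11) / 18 = 144 / 18 = 8.0000
LCL = c̄ − 3√c̄ = 8.0000 − 3 × 2.8284 = -0.4853 → 0 (cannot be negative)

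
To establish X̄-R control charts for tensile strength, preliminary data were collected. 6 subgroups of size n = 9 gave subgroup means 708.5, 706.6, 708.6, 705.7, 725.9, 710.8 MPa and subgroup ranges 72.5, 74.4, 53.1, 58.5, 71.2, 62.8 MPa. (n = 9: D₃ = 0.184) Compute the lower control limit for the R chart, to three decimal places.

12.037

R̄ = (72.5 + 74.4 + 53.1 + 58.5 + 71.2 + 62.8) / 6 = 392.5000 / 6 = 65.4167
LCL_R = D₃·R̄ = 0.184 × 65.4167 = 12.0367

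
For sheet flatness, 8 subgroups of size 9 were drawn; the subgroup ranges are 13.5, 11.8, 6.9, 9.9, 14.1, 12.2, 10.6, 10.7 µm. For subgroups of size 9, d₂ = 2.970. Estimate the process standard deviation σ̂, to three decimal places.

R̄ = (13.5 + 11.8 + 6.9 + 9.9 + 14.1 + 12.2 + 10.6 + 10.7) / 8 = 11.2125
σ̂ = R̄ / d₂ = 11.2125 / 2.970 = 3.7753

3.775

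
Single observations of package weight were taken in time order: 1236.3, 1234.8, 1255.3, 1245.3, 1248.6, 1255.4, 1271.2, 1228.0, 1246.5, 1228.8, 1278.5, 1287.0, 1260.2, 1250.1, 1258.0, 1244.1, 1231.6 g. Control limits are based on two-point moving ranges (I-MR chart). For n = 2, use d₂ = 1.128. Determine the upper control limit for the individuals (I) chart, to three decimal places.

1294.902

X̄ = (1236.3 + 1234.8 + 1255.3 + 1245.3 + 1248.6 + 1255.4 + 1271.2 + 1228.0 + 1246.5 + 1228.8 + 1278.5 + 1287.0 + 1260.2 + 1250.1 + 1258.0 + 1244.1 + 1231.6) / 17 = 1250.5706
Moving ranges: 1.5, 20.5, 10.0, 3.3, 6.8, 15.8, 43.2, 18.5, 17.7, 49.7, 8.5, 26.8, 10.1, 7.9, 13.9, 12.5; M̄R̄ = 266.7000 / 16 = 16.6687
UCL = X̄ + 3·M̄R̄/d₂ = 1250.5706 + 3 × 16.6687 / 1.128 = 1294.9024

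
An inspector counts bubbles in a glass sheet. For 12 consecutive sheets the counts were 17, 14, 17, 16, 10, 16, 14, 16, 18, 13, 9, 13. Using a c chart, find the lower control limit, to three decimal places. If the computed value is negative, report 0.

3.026

c̄ = (17 + 14 + 17 + 16 + 10 + 16 + 14 + 16 + 18 + 13 + 9 + 13) / 12 = 173 / 12 = 14.4167
LCL = c̄ − 3√c̄ = 14.4167 − 3 × 3.7969 = 3.0259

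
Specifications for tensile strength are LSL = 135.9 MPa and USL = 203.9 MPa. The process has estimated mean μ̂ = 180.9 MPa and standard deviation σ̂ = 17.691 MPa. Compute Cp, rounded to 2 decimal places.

Cp = (USL − LSL) / (6σ̂) = (203.9 − 135.9) / (6 × 17.691) = 68.0000 / 106.1460 = 0.6406

0.64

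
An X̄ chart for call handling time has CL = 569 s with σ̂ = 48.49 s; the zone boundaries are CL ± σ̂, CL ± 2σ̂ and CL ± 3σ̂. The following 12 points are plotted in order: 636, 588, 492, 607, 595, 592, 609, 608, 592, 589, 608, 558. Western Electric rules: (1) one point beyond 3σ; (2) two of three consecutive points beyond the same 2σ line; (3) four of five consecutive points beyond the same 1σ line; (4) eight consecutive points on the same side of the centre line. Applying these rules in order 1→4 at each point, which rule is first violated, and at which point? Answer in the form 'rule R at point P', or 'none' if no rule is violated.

Zone of each point (C = within 1σ̂, B = 1σ̂–2σ̂, A = 2σ̂–3σ̂, * = beyond 3σ̂; sign = side of CL): 1:+B, 2:+C, 3:-B, 4:+C, 5:+C, 6:+C, 7:+C, 8:+C, 9:+C, 10:+C, 11:+C, 12:-C
Rule 4 (eight consecutive points on the same side of the centre line) is satisfied at point 11.

rule 4 at point 11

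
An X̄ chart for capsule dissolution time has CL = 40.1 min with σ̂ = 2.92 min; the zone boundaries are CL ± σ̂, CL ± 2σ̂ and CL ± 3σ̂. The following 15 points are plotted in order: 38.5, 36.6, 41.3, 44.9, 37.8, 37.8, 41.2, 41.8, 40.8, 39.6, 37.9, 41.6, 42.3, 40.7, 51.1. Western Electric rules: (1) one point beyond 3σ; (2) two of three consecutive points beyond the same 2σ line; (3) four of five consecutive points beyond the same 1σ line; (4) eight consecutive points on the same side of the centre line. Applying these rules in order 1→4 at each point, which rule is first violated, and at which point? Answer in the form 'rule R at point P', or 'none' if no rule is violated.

Zone of each point (C = within 1σ̂, B = 1σ̂–2σ̂, A = 2σ̂–3σ̂, * = beyond 3σ̂; sign = side of CL): 1:-C, 2:-B, 3:+C, 4:+B, 5:-C, 6:-C, 7:+C, 8:+C, 9:+C, 10:-C, 11:-C, 12:+C, 13:+C, 14:+C, 15:+*
Rule 1 (one point beyond the 3σ limits) is satisfied at point 15.

rule 1 at point 15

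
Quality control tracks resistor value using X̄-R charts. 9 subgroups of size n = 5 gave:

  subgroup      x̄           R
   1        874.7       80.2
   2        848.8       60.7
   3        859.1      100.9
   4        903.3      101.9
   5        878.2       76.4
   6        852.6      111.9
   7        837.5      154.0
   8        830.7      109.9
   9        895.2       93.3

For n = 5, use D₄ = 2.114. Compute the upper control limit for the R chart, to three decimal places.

208.863

R̄ = (80.2 + 60.7 + 100.9 + 101.9 + 76.4 + 111.9 + 154.0 + 109.9 + 93.3) / 9 = 889.2000 / 9 = 98.8000
UCL_R = D₄·R̄ = 2.114 × 98.8000 = 208.8632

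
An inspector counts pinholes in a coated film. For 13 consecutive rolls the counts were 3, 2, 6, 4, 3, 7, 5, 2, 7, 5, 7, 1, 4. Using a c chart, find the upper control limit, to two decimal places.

c̄ = (3 + 2 + 6 + 4 + 3 + 7 + 5 + 2 + 7 + 5 + 7 + 1 + 4) / 13 = 56 / 13 = 4.3077
UCL = c̄ + 3√c̄ = 4.3077 + 3 × √4.3077 = 4.3077 + 3 × 2.0755 = 10.5342

10.53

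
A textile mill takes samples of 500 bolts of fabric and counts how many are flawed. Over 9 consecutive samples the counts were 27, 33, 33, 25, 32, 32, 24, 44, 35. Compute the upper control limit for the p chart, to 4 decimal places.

p̄ = Σdᵢ / (k·n) = 285 / (9 × 500) = 0.06333
UCL = p̄ + 3·√(p̄(1−p̄)/n) = 0.06333 + 3 × √(0.06333×0.93667/500) = 0.06333 + 3 × 0.01089 = 0.09601

0.0960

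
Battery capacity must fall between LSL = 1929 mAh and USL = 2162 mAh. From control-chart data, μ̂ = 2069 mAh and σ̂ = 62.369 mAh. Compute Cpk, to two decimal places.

Cpu = (USL − μ̂) / (3σ̂) = (2162 − 2069) / (3 × 62.369) = 0.4970; Cpl = (μ̂ − LSL) / (3σ̂) = (2069 − 1929) / (3 × 62.369) = 0.7482; Cpk = min(Cpu, Cpl) = 0.4970

0.50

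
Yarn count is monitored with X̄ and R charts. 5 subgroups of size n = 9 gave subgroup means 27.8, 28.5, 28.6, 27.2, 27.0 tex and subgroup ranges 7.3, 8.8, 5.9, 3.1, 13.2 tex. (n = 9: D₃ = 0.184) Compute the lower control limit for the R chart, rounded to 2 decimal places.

1.41

R̄ = (7.3 + 8.8 + 5.9 + 3.1 + 13.2) / 5 = 38.3000 / 5 = 7.6600
LCL_R = D₃·R̄ = 0.184 × 7.6600 = 1.4094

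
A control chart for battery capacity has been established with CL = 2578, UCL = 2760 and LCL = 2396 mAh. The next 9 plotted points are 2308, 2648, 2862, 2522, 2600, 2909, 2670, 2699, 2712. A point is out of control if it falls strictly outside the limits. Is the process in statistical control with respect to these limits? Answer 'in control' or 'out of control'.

out of control

Compare each point to [2396, 2760]: sample 1 = 2308 < LCL; sample 3 = 2862 > UCL; sample 6 = 2909 > UCL.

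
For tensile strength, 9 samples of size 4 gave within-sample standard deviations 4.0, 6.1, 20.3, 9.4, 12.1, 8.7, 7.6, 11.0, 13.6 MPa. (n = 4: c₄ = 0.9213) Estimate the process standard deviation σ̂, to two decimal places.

s̄ = (4.0 + 6.1 + 20.3 + 9.4 + 12.1 + 8.7 + 7.6 + 11.0 + 13.6) / 9 = 10.3111
σ̂ = s̄ / c₄ = 10.3111 / 0.9213 = 11.1919

11.19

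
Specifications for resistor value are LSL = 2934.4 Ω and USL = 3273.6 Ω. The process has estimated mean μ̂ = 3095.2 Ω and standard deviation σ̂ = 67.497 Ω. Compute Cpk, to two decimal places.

0.79

Cpu = (USL − μ̂) / (3σ̂) = (3273.6 − 3095.2) / (3 × 67.497) = 0.8810; Cpl = (μ̂ − LSL) / (3σ̂) = (3095.2 − 2934.4) / (3 × 67.497) = 0.7941; Cpk = min(Cpu, Cpl) = 0.7941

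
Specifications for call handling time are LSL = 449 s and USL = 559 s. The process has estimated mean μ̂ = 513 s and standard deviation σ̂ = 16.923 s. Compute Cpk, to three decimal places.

0.906

Cpu = (USL − μ̂) / (3σ̂) = (559 − 513) / (3 × 16.923) = 0.9061; Cpl = (μ̂ − LSL) / (3σ̂) = (513 − 449) / (3 × 16.923) = 1.2606; Cpk = min(Cpu, Cpl) = 0.9061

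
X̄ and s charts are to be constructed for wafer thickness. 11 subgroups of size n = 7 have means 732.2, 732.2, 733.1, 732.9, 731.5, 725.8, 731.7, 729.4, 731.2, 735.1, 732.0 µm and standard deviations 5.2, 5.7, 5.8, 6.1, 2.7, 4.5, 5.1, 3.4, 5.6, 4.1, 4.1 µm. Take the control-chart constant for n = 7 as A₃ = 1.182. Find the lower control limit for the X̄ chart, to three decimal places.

X̄̄ = (732.2 + 732.2 + 733.1 + 732.9 + 731.5 + 725.8 + 731.7 + 729.4 + 731.2 + 735.1 + 732.0) / 11 = 731.5545
s̄ = (5.2 + 5.7 + 5.8 + 6.1 + 2.7 + 4.5 + 5.1 + 3.4 + 5.6 + 4.1 + 4.1) / 11 = 4.7545
LCL = X̄̄ − A₃·s̄ = 731.5545 − 1.182 × 4.7545 = 725.9347

725.935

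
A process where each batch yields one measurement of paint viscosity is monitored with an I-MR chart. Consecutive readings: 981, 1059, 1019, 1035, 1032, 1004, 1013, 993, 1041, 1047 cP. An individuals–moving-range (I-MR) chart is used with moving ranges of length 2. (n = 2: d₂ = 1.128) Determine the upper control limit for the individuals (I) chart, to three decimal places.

X̄ = (981 + 1059 + 1019 + 1035 + 1032 + 1004 + 1013 + 993 + 1041 + 1047) / 10 = 1022.4000
Moving ranges: 78, 40, 16, 3, 28, 9, 20, 48, 6; M̄R̄ = 248.0000 / 9 = 27.5556
UCL = X̄ + 3·M̄R̄/d₂ = 1022.4000 + 3 × 27.5556 / 1.128 = 1095.6861

1095.686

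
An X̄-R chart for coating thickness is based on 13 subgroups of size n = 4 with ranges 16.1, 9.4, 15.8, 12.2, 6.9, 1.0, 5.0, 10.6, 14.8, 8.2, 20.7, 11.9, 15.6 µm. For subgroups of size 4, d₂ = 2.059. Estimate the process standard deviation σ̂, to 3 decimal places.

5.537

R̄ = (16.1 + 9.4 + 15.8 + 12.2 + 6.9 + 1.0 + 5.0 + 10.6 + 14.8 + 8.2 + 20.7 + 11.9 + 15.6) / 13 = 11.4000
σ̂ = R̄ / d₂ = 11.4000 / 2.059 = 5.5367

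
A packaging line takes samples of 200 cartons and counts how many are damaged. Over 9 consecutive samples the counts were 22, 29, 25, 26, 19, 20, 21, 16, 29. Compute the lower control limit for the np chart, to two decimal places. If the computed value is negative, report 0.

p̄ = Σdᵢ / (k·n) = 207 / (9 × 200) = 0.11500
LCL = np̄ − 3·√(np̄(1−p̄)) = 23.0000 − 3 × 4.5117 = 9.4650

9.47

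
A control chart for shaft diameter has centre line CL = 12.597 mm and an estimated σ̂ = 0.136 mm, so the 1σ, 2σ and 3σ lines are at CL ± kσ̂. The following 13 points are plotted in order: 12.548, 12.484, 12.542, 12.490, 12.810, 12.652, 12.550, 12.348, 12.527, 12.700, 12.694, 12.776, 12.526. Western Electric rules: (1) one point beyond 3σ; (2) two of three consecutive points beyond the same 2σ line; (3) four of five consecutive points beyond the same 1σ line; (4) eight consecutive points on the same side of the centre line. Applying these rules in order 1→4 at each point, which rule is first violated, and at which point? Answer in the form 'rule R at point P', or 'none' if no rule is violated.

none

Zone of each point (C = within 1σ̂, B = 1σ̂–2σ̂, A = 2σ̂–3σ̂, * = beyond 3σ̂; sign = side of CL): 1:-C, 2:-C, 3:-C, 4:-C, 5:+B, 6:+C, 7:-C, 8:-B, 9:-C, 10:+C, 11:+C, 12:+B, 13:-C
No rule fires across all 13 points.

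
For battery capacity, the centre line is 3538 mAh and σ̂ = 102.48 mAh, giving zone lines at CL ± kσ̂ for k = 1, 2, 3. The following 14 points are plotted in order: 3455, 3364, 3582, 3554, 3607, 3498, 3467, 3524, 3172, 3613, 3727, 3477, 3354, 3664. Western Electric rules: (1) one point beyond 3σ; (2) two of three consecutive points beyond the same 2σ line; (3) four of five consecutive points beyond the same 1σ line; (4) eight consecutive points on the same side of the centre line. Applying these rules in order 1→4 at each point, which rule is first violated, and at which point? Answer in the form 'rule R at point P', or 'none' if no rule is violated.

Zone of each point (C = within 1σ̂, B = 1σ̂–2σ̂, A = 2σ̂–3σ̂, * = beyond 3σ̂; sign = side of CL): 1:-C, 2:-B, 3:+C, 4:+C, 5:+C, 6:-C, 7:-C, 8:-C, 9:-*, 10:+C, 11:+B, 12:-C, 13:-B, 14:+B
Rule 1 (one point beyond the 3σ limits) is satisfied at point 9.

rule 1 at point 9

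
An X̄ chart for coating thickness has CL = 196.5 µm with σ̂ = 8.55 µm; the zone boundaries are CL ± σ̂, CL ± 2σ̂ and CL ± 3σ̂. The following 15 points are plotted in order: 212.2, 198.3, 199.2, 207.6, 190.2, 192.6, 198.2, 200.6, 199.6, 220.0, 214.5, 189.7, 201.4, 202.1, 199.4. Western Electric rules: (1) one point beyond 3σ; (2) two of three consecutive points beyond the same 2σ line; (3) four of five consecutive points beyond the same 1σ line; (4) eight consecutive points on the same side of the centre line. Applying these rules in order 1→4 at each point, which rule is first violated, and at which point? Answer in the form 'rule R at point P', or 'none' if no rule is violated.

rule 2 at point 11

Zone of each point (C = within 1σ̂, B = 1σ̂–2σ̂, A = 2σ̂–3σ̂, * = beyond 3σ̂; sign = side of CL): 1:+B, 2:+C, 3:+C, 4:+B, 5:-C, 6:-C, 7:+C, 8:+C, 9:+C, 10:+A, 11:+A, 12:-C, 13:+C, 14:+C, 15:+C
Rule 2 (two of three consecutive points beyond the same 2σ limit) is satisfied at point 11.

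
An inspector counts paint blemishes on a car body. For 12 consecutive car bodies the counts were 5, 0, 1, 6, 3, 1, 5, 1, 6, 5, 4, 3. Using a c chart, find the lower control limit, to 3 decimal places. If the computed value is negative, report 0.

0.000

c̄ = (5 + 0 + 1 + 6 + 3 + 1 + 5 + 1 + 6 + 5 + 4 + 3) / 12 = 40 / 12 = 3.3333
LCL = c̄ − 3√c̄ = 3.3333 − 3 × 1.8257 = -2.1439 → 0 (cannot be negative)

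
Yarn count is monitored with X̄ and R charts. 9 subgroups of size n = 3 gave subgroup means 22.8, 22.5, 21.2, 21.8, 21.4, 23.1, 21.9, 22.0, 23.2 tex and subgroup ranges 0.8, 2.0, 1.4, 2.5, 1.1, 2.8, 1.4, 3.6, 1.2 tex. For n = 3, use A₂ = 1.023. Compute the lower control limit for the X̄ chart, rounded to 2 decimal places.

20.30

X̄̄ = (22.8 + 22.5 + 21.2 + 21.8 + 21.4 + 23.1 + 21.9 + 22.0 + 23.2) / 9 = 199.9000 / 9 = 22.2111
R̄ = (0.8 + 2.0 + 1.4 + 2.5 + 1.1 + 2.8 + 1.4 + 3.6 + 1.2) / 9 = 16.8000 / 9 = 1.8667
LCL = X̄̄ − A₂·R̄ = 22.2111 − 1.023 × 1.8667 = 20.3015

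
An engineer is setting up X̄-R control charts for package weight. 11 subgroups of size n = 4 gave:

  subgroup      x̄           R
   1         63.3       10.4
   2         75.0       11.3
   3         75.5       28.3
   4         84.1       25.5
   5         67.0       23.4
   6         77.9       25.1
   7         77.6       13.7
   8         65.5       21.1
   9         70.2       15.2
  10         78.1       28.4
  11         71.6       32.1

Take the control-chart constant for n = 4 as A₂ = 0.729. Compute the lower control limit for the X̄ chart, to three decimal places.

57.714

X̄̄ = (63.3 + 75.0 + 75.5 + 84.1 + 67.0 + 77.9 + 77.6 + 65.5 + 70.2 + 78.1 + 71.6) / 11 = 805.8000 / 11 = 73.2545
R̄ = (10.4 + 11.3 + 28.3 + 25.5 + 23.4 + 25.1 + 13.7 + 21.1 + 15.2 + 28.4 + 32.1) / 11 = 234.5000 / 11 = 21.3182
LCL = X̄̄ − A₂·R̄ = 73.2545 − 0.729 × 21.3182 = 57.7136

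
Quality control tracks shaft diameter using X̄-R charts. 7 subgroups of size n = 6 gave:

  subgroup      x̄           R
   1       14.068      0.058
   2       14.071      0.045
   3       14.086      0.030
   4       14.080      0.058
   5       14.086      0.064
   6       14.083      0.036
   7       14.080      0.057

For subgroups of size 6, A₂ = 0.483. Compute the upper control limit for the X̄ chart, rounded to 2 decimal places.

14.10

X̄̄ = (14.068 + 14.071 + 14.086 + 14.080 + 14.086 + 14.083 + 14.080) / 7 = 98.5540 / 7 = 14.0791
R̄ = (0.058 + 0.045 + 0.030 + 0.058 + 0.064 + 0.036 + 0.057) / 7 = 0.3480 / 7 = 0.0497
UCL = X̄̄ + A₂·R̄ = 14.0791 + 0.483 × 0.0497 = 14.1032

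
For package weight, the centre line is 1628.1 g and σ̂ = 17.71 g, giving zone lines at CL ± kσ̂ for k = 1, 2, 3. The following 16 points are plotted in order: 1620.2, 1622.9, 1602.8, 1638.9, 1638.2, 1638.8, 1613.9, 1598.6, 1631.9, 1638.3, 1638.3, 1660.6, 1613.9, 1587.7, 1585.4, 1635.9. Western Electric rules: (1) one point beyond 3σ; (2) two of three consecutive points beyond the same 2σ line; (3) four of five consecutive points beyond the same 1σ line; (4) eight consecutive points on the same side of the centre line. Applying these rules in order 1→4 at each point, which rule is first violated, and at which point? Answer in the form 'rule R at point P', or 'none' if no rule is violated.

Zone of each point (C = within 1σ̂, B = 1σ̂–2σ̂, A = 2σ̂–3σ̂, * = beyond 3σ̂; sign = side of CL): 1:-C, 2:-C, 3:-B, 4:+C, 5:+C, 6:+C, 7:-C, 8:-B, 9:+C, 10:+C, 11:+C, 12:+B, 13:-C, 14:-A, 15:-A, 16:+C
Rule 2 (two of three consecutive points beyond the same 2σ limit) is satisfied at point 15.

rule 2 at point 15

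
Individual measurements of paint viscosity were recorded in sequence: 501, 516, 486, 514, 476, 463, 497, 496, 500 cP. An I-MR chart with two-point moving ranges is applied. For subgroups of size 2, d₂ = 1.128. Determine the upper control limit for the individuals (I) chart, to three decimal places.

X̄ = (501 + 516 + 486 + 514 + 476 + 463 + 497 + 496 + 500) / 9 = 494.3333
Moving ranges: 15, 30, 28, 38, 13, 34, 1, 4; M̄R̄ = 163.0000 / 8 = 20.3750
UCL = X̄ + 3·M̄R̄/d₂ = 494.3333 + 3 × 20.3750 / 1.128 = 548.5222

548.522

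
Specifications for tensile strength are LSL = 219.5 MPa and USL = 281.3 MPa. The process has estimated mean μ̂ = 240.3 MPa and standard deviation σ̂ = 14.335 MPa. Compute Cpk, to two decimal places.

0.48

Cpu = (USL − μ̂) / (3σ̂) = (281.3 − 240.3) / (3 × 14.335) = 0.9534; Cpl = (μ̂ − LSL) / (3σ̂) = (240.3 − 219.5) / (3 × 14.335) = 0.4837; Cpk = min(Cpu, Cpl) = 0.4837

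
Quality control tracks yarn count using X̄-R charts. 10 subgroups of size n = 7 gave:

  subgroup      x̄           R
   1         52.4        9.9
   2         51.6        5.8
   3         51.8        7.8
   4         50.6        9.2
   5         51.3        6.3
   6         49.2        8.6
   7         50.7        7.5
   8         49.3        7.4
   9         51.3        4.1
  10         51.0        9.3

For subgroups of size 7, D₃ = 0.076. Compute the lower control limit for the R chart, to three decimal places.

0.577

R̄ = (9.9 + 5.8 + 7.8 + 9.2 + 6.3 + 8.6 + 7.5 + 7.4 + 4.1 + 9.3) / 10 = 75.9000 / 10 = 7.5900
LCL_R = D₃·R̄ = 0.076 × 7.5900 = 0.5768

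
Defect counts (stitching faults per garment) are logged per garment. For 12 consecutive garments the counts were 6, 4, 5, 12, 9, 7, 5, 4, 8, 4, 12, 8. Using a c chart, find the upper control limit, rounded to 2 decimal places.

14.94

c̄ = (6 + 4 + 5 + 12 + 9 + 7 + 5 + 4 + 8 + 4 + 12 + 8) / 12 = 84 / 12 = 7.0000
UCL = c̄ + 3√c̄ = 7.0000 + 3 × √7.0000 = 7.0000 + 3 × 2.6458 = 14.9373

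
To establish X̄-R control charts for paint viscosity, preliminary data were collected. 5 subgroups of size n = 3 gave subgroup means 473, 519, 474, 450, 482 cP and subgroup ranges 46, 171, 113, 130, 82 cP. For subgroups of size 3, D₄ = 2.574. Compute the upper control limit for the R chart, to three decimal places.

279.022

R̄ = (46 + 171 + 113 + 130 + 82) / 5 = 542.0000 / 5 = 108.4000
UCL_R = D₄·R̄ = 2.574 × 108.4000 = 279.0216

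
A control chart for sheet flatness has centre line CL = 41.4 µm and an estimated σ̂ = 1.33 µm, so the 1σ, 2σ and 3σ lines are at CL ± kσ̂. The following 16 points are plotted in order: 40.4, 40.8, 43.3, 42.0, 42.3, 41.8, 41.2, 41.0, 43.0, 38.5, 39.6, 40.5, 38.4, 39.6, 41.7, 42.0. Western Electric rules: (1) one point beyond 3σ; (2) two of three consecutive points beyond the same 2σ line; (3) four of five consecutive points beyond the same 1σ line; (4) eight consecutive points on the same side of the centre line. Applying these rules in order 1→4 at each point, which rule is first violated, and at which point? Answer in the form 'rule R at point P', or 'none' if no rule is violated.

rule 3 at point 14

Zone of each point (C = within 1σ̂, B = 1σ̂–2σ̂, A = 2σ̂–3σ̂, * = beyond 3σ̂; sign = side of CL): 1:-C, 2:-C, 3:+B, 4:+C, 5:+C, 6:+C, 7:-C, 8:-C, 9:+B, 10:-A, 11:-B, 12:-C, 13:-A, 14:-B, 15:+C, 16:+C
Rule 3 (four of five consecutive points beyond the same 1σ limit) is satisfied at point 14.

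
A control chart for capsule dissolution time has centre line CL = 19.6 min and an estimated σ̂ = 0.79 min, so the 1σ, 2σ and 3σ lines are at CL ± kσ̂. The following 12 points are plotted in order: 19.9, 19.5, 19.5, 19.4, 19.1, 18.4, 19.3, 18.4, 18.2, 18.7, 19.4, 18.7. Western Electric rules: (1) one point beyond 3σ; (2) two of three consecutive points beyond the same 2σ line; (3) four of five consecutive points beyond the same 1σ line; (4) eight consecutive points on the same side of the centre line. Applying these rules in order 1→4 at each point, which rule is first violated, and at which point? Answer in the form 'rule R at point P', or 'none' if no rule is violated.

Zone of each point (C = within 1σ̂, B = 1σ̂–2σ̂, A = 2σ̂–3σ̂, * = beyond 3σ̂; sign = side of CL): 1:+C, 2:-C, 3:-C, 4:-C, 5:-C, 6:-B, 7:-C, 8:-B, 9:-B, 10:-B, 11:-C, 12:-B
Rule 4 (eight consecutive points on the same side of the centre line) is satisfied at point 9.

rule 4 at point 9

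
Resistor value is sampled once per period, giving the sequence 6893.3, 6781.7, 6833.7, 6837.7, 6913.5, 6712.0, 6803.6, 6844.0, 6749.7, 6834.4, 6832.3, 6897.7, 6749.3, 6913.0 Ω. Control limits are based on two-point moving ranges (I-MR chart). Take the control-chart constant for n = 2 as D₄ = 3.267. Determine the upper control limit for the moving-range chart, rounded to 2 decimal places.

285.36

Moving ranges: 111.6, 52.0, 4.0, 75.8, 201.5, 91.6, 40.4, 94.3, 84.7, 2.1, 65.4, 148.4, 163.7; M̄R̄ = 1135.5000 / 13 = 87.3462
UCL_MR = D₄·M̄R̄ = 3.267 × 87.3462 = 285.3599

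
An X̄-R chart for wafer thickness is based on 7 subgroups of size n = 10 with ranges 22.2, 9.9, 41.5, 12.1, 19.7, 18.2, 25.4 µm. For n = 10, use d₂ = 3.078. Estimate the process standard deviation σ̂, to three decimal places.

R̄ = (22.2 + 9.9 + 41.5 + 12.1 + 19.7 + 18.2 + 25.4) / 7 = 21.2857
σ̂ = R̄ / d₂ = 21.2857 / 3.078 = 6.9154

6.915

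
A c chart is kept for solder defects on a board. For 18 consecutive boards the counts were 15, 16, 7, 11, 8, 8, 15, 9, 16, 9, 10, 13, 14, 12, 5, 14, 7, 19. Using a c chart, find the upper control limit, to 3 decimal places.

21.754

c̄ = (15 + 16 + 7 + 11 + 8 + 8 + 15 + 9 + 16 + 9 + 10 + 13 + 14 + 12 + 5 + 14 + 7 + 19) / 18 = 208 / 18 = 11.5556
UCL = c̄ + 3√c̄ = 11.5556 + 3 × √11.5556 = 11.5556 + 3 × 3.3993 = 21.7536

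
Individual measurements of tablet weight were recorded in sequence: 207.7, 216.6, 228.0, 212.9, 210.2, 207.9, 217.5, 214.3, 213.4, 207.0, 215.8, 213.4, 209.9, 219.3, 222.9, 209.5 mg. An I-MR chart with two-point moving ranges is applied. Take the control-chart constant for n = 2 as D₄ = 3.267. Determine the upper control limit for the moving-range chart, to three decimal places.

22.128

Moving ranges: 8.9, 11.4, 15.1, 2.7, 2.3, 9.6, 3.2, 0.9, 6.4, 8.8, 2.4, 3.5, 9.4, 3.6, 13.4; M̄R̄ = 101.6000 / 15 = 6.7733
UCL_MR = D₄·M̄R̄ = 3.267 × 6.7733 = 22.1285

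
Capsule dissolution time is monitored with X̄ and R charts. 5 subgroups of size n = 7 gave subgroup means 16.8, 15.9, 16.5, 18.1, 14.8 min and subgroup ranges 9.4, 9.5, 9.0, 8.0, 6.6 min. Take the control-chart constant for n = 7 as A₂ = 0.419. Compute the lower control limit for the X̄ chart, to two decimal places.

12.86

X̄̄ = (16.8 + 15.9 + 16.5 + 18.1 + 14.8) / 5 = 82.1000 / 5 = 16.4200
R̄ = (9.4 + 9.5 + 9.0 + 8.0 + 6.6) / 5 = 42.5000 / 5 = 8.5000
LCL = X̄̄ − A₂·R̄ = 16.4200 − 0.419 × 8.5000 = 12.8585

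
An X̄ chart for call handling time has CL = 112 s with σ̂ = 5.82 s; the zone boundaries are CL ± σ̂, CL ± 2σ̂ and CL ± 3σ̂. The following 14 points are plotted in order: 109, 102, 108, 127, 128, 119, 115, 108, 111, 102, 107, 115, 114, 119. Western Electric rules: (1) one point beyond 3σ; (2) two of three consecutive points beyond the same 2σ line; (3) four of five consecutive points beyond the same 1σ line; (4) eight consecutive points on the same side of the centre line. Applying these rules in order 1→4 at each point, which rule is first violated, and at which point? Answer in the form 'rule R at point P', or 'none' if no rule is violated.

Zone of each point (C = within 1σ̂, B = 1σ̂–2σ̂, A = 2σ̂–3σ̂, * = beyond 3σ̂; sign = side of CL): 1:-C, 2:-B, 3:-C, 4:+A, 5:+A, 6:+B, 7:+C, 8:-C, 9:-C, 10:-B, 11:-C, 12:+C, 13:+C, 14:+B
Rule 2 (two of three consecutive points beyond the same 2σ limit) is satisfied at point 5.

rule 2 at point 5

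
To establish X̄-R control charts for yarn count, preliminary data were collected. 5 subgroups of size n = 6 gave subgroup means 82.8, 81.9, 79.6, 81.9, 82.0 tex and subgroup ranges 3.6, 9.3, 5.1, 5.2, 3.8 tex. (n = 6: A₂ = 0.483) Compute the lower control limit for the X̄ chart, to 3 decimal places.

X̄̄ = (82.8 + 81.9 + 79.6 + 81.9 + 82.0) / 5 = 408.2000 / 5 = 81.6400
R̄ = (3.6 + 9.3 + 5.1 + 5.2 + 3.8) / 5 = 27.0000 / 5 = 5.4000
LCL = X̄̄ − A₂·R̄ = 81.6400 − 0.483 × 5.4000 = 79.0318

79.032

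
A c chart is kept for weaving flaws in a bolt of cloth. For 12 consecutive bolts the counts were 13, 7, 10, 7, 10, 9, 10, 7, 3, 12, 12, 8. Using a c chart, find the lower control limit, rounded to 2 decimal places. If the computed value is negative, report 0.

c̄ = (13 + 7 + 10 + 7 + 10 + 9 + 10 + 7 + 3 + 12 + 12 + 8) / 12 = 108 / 12 = 9.0000
LCL = c̄ − 3√c̄ = 9.0000 − 3 × 3.0000 = 0.0000

0.00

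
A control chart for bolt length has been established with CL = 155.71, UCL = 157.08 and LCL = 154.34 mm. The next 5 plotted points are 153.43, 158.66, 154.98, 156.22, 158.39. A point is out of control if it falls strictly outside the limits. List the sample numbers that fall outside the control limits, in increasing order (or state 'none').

Compare each point to [154.34, 157.08]: sample 1 = 153.43 < LCL; sample 2 = 158.66 > UCL; sample 5 = 158.39 > UCL.

1, 2, 5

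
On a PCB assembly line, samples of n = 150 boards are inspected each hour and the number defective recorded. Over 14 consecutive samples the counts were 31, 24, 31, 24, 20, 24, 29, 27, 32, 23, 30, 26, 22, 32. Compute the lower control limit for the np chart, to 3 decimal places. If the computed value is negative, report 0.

12.714

p̄ = Σdᵢ / (k·n) = 375 / (14 × 150) = 0.17857
LCL = np̄ − 3·√(np̄(1−p̄)) = 26.7857 − 3 × 4.6907 = 12.7137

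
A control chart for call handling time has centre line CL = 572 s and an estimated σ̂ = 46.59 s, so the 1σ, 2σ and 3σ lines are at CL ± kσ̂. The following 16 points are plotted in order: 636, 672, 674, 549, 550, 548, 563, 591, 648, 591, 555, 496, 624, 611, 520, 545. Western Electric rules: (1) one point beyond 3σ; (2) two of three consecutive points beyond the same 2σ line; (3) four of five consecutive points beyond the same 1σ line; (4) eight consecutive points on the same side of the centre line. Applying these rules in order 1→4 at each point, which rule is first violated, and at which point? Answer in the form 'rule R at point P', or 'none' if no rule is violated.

rule 2 at point 3

Zone of each point (C = within 1σ̂, B = 1σ̂–2σ̂, A = 2σ̂–3σ̂, * = beyond 3σ̂; sign = side of CL): 1:+B, 2:+A, 3:+A, 4:-C, 5:-C, 6:-C, 7:-C, 8:+C, 9:+B, 10:+C, 11:-C, 12:-B, 13:+B, 14:+C, 15:-B, 16:-C
Rule 2 (two of three consecutive points beyond the same 2σ limit) is satisfied at point 3.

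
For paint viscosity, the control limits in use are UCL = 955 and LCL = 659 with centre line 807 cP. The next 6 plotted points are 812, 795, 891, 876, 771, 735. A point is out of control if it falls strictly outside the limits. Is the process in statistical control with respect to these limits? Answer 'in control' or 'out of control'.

in control

All 6 points lie within [659, 955].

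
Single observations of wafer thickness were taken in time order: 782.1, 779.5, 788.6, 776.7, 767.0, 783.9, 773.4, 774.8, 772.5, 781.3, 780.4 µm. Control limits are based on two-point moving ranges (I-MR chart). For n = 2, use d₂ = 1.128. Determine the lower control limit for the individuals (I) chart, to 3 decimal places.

758.493

X̄ = (782.1 + 779.5 + 788.6 + 776.7 + 767.0 + 783.9 + 773.4 + 774.8 + 772.5 + 781.3 + 780.4) / 11 = 778.2000
Moving ranges: 2.6, 9.1, 11.9, 9.7, 16.9, 10.5, 1.4, 2.3, 8.8, 0.9; M̄R̄ = 74.1000 / 10 = 7.4100
LCL = X̄ − 3·M̄R̄/d₂ = 778.2000 − 3 × 7.4100 / 1.128 = 758.4926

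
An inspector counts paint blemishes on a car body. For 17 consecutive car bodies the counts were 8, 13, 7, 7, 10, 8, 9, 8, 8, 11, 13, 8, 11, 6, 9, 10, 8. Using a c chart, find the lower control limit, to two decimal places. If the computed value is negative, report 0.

c̄ = (8 + 13 + 7 + 7 + 10 + 8 + 9 + 8 + 8 + 11 + 13 + 8 + 11 + 6 + 9 + 10 + 8) / 17 = 154 / 17 = 9.0588
LCL = c̄ − 3√c̄ = 9.0588 − 3 × 3.0098 = 0.0295

0.03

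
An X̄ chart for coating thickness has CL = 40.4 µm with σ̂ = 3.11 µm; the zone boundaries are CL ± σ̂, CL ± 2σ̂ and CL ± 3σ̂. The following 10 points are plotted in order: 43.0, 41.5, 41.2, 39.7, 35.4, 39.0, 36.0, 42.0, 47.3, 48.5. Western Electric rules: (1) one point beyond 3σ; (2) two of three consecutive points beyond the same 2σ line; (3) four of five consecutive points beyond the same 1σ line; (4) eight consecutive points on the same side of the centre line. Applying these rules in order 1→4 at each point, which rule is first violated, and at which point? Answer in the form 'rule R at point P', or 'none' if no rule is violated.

rule 2 at point 10

Zone of each point (C = within 1σ̂, B = 1σ̂–2σ̂, A = 2σ̂–3σ̂, * = beyond 3σ̂; sign = side of CL): 1:+C, 2:+C, 3:+C, 4:-C, 5:-B, 6:-C, 7:-B, 8:+C, 9:+A, 10:+A
Rule 2 (two of three consecutive points beyond the same 2σ limit) is satisfied at point 10.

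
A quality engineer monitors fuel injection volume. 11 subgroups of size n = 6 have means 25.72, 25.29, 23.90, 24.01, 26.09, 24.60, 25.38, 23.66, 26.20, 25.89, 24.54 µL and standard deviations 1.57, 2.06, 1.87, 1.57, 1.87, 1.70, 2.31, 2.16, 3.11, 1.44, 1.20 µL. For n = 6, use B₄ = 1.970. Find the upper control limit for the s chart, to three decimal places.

3.736

s̄ = (1.57 + 2.06 + 1.87 + 1.57 + 1.87 + 1.70 + 2.31 + 2.16 + 3.11 + 1.44 + 1.20) / 11 = 1.8964
UCL_s = B₄·s̄ = 1.970 × 1.8964 = 3.7358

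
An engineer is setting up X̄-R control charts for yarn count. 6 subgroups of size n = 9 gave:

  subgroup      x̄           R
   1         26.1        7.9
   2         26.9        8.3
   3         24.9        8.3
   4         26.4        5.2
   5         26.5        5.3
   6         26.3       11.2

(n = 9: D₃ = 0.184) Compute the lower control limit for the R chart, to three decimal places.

1.417

R̄ = (7.9 + 8.3 + 8.3 + 5.2 + 5.3 + 11.2) / 6 = 46.2000 / 6 = 7.7000
LCL_R = D₃·R̄ = 0.184 × 7.7000 = 1.4168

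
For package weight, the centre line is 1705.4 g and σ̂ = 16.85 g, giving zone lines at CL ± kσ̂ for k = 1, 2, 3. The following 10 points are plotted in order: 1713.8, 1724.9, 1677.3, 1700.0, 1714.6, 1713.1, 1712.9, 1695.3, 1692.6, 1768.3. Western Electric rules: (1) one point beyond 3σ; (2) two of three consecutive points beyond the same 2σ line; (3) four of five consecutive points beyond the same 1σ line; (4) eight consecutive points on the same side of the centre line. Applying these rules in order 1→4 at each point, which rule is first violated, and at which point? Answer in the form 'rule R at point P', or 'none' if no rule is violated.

rule 1 at point 10

Zone of each point (C = within 1σ̂, B = 1σ̂–2σ̂, A = 2σ̂–3σ̂, * = beyond 3σ̂; sign = side of CL): 1:+C, 2:+B, 3:-B, 4:-C, 5:+C, 6:+C, 7:+C, 8:-C, 9:-C, 10:+*
Rule 1 (one point beyond the 3σ limits) is satisfied at point 10.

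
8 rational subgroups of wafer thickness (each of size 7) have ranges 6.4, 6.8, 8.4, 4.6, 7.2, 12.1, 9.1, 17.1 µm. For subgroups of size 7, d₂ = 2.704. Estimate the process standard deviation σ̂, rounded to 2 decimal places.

3.31

R̄ = (6.4 + 6.8 + 8.4 + 4.6 + 7.2 + 12.1 + 9.1 + 17.1) / 8 = 8.9625
σ̂ = R̄ / d₂ = 8.9625 / 2.704 = 3.3145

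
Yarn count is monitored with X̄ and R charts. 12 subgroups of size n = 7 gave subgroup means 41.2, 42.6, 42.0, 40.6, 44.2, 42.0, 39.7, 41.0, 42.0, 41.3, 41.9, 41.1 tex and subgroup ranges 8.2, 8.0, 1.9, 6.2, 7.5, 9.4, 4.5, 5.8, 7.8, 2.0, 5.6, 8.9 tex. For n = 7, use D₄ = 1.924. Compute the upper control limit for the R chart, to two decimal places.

12.15

R̄ = (8.2 + 8.0 + 1.9 + 6.2 + 7.5 + 9.4 + 4.5 + 5.8 + 7.8 + 2.0 + 5.6 + 8.9) / 12 = 75.8000 / 12 = 6.3167
UCL_R = D₄·R̄ = 1.924 × 6.3167 = 12.1533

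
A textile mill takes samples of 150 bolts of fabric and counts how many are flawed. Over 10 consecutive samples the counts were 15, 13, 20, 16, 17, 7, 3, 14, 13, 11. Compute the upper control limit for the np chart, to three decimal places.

p̄ = Σdᵢ / (k·n) = 129 / (10 × 150) = 0.08600
UCL = np̄ + 3·√(np̄(1−p̄)) = 12.9000 + 3 × √(12.9000×0.91400) = 12.9000 + 3 × 3.4337 = 23.2012

23.201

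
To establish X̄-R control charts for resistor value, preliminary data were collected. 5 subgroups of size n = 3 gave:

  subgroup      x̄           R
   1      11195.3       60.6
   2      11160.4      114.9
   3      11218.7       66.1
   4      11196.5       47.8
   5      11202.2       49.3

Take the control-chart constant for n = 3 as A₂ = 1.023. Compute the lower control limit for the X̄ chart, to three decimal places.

X̄̄ = (11195.3 + 11160.4 + 11218.7 + 11196.5 + 11202.2) / 5 = 55973.1000 / 5 = 11194.6200
R̄ = (60.6 + 114.9 + 66.1 + 47.8 + 49.3) / 5 = 338.7000 / 5 = 67.7400
LCL = X̄̄ − A₂·R̄ = 11194.6200 − 1.023 × 67.7400 = 11125.3220

11125.322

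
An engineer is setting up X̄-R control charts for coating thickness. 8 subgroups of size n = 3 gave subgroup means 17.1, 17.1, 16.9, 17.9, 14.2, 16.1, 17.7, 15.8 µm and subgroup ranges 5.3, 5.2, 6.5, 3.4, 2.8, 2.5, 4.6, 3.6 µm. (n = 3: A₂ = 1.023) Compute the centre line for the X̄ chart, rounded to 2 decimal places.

16.60

X̄̄ = (17.1 + 17.1 + 16.9 + 17.9 + 14.2 + 16.1 + 17.7 + 15.8) / 8 = 132.8000 / 8 = 16.6000
CL = X̄̄ = 16.6000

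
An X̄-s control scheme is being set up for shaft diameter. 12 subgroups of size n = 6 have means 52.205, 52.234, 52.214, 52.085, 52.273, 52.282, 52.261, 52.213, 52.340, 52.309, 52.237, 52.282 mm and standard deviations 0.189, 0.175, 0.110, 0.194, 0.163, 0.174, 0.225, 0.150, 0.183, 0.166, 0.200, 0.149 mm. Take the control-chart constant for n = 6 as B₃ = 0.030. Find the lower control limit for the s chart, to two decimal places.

s̄ = (0.189 + 0.175 + 0.110 + 0.194 + 0.163 + 0.174 + 0.225 + 0.150 + 0.183 + 0.166 + 0.200 + 0.149) / 12 = 0.1732
LCL_s = B₃·s̄ = 0.030 × 0.1732 = 0.0052

0.01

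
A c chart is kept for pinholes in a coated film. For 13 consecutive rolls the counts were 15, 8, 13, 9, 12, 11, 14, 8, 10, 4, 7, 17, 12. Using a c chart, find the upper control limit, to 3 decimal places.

20.614

c̄ = (15 + 8 + 13 + 9 + 12 + 11 + 14 + 8 + 10 + 4 + 7 + 17 + 12) / 13 = 140 / 13 = 10.7692
UCL = c̄ + 3√c̄ = 10.7692 + 3 × √10.7692 = 10.7692 + 3 × 3.2817 = 20.6142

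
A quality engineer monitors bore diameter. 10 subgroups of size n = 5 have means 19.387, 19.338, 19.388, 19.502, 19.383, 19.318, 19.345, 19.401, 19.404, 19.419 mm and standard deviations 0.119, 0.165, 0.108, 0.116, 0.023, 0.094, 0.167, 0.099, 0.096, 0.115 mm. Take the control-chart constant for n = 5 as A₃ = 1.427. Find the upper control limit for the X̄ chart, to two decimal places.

19.55

X̄̄ = (19.387 + 19.338 + 19.388 + 19.502 + 19.383 + 19.318 + 19.345 + 19.401 + 19.404 + 19.419) / 10 = 19.3885
s̄ = (0.119 + 0.165 + 0.108 + 0.116 + 0.023 + 0.094 + 0.167 + 0.099 + 0.096 + 0.115) / 10 = 0.1102
UCL = X̄̄ + A₃·s̄ = 19.3885 + 1.427 × 0.1102 = 19.5458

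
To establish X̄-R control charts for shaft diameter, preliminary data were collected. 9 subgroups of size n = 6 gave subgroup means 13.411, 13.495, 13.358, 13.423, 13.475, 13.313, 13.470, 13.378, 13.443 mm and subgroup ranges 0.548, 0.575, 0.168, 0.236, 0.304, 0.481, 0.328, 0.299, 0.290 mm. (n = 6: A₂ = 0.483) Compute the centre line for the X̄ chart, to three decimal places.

X̄̄ = (13.411 + 13.495 + 13.358 + 13.423 + 13.475 + 13.313 + 13.470 + 13.378 + 13.443) / 9 = 120.7660 / 9 = 13.4184
CL = X̄̄ = 13.4184

13.418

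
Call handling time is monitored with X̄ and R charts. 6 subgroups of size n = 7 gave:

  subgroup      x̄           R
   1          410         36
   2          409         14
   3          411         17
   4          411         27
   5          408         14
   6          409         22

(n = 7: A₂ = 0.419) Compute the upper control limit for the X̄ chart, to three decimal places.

418.745

X̄̄ = (410 + 409 + 411 + 411 + 408 + 409) / 6 = 2458.0000 / 6 = 409.6667
R̄ = (36 + 14 + 17 + 27 + 14 + 22) / 6 = 130.0000 / 6 = 21.6667
UCL = X̄̄ + A₂·R̄ = 409.6667 + 0.419 × 21.6667 = 418.7450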